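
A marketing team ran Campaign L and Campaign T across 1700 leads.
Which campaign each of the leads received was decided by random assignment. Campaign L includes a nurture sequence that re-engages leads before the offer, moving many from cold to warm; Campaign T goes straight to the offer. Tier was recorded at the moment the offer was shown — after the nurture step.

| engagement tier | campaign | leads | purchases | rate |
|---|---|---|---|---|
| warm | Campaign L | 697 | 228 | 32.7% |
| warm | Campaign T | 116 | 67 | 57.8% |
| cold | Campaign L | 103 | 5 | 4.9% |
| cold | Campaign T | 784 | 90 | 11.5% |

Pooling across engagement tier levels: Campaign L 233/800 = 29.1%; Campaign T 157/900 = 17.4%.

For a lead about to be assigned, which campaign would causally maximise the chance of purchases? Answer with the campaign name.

Campaign L

Campaign T is higher inside every engagement tier stratum but Campaign L is higher in aggregate. Whether to stratify depends on how engagement tier relates to the campaign.
Engagement tier lies on the pathway campaign → engagement tier → outcome, so adjusting for it blocks the indirect effect. For the total causal effect of campaign, use the unadjusted pooled rates.
Pooled: Campaign L 29.1% vs Campaign T 17.4%; Campaign L is higher overall.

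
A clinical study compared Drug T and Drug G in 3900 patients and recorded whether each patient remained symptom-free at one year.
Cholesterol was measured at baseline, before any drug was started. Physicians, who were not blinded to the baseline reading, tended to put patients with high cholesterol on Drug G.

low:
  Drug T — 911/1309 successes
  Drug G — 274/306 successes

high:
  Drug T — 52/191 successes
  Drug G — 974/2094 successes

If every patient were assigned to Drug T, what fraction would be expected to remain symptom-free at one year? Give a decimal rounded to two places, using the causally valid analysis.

Drug G is higher inside every cholesterol stratum but Drug T is higher in aggregate. Whether to stratify depends on how cholesterol relates to the drug.
Since cholesterol is a pre-existing factor (not a product of the drug) and it affects the outcome on its own, it is a confounder. The stratified rates, not the pooled rate, identify the causal effect.
Standardising Drug T to the population cholesterol mix: 0.414·911/1309 + 0.586·52/191 = 0.448.

0.45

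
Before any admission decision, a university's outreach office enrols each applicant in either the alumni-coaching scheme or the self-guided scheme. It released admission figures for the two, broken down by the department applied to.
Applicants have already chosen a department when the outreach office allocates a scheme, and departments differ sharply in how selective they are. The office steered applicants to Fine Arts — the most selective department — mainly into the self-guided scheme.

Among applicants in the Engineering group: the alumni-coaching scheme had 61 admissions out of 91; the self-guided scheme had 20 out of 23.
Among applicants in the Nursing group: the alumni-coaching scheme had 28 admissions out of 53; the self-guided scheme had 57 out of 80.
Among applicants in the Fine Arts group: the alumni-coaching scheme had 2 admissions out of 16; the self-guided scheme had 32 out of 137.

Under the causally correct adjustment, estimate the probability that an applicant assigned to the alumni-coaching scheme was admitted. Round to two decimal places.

Within every department level the self-guided scheme has the higher rate, yet pooled the alumni-coaching scheme does — Simpson's reversal.
Nothing the outreach scheme does changes department; the imbalance is an allocation artefact. With department also predicting the outcome, the pooled figure is confounded, and the within-stratum comparison is the causal one.
Standardising the alumni-coaching scheme to the population department mix: 0.285·61/91 + 0.333·28/53 + 0.383·2/16 = 0.415.

0.41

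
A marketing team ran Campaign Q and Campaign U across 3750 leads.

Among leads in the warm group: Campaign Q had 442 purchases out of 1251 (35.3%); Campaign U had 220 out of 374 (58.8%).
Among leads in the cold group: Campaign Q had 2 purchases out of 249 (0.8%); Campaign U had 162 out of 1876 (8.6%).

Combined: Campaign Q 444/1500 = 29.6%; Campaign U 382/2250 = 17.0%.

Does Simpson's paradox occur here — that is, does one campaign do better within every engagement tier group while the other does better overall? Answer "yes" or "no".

Within each engagement tier level (warm 35.3% vs 58.8%; cold 0.8% vs 8.6%), Campaign U has the higher rate every time. Pooled: 29.6% vs 17.0% — Campaign Q has the higher rate overall. The two comparisons disagree.

yes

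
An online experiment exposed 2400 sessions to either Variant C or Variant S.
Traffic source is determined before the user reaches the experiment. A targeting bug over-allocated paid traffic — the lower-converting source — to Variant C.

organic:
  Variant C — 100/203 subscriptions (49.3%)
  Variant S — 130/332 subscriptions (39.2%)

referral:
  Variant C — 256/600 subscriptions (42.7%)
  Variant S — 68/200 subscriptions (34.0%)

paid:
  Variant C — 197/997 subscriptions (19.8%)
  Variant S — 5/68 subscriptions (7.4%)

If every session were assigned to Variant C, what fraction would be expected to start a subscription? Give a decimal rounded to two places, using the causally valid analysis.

0.34

Since traffic source is a pre-existing factor (not a product of the variant) and it affects the outcome on its own, it is a confounder. The stratified rates, not the pooled rate, identify the causal effect.
Standardising Variant C to the population traffic source mix: 0.223·100/203 + 0.333·256/600 + 0.444·197/997 = 0.340.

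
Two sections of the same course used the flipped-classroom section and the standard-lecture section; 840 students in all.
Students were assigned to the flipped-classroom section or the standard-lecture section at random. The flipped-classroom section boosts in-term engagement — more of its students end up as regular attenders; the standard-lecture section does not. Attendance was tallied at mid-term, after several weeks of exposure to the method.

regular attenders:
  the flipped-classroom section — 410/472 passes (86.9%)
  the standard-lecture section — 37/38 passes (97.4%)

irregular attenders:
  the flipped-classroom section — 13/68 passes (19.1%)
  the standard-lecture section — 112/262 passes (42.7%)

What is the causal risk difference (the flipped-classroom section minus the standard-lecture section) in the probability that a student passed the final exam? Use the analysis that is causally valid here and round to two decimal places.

The stratified and pooled comparisons disagree (the standard-lecture section wins within each mid-term attendance; the flipped-classroom section wins overall), so the answer turns on the causal role of mid-term attendance.
Because the teaching method influences mid-term attendance, mid-term attendance is a post-treatment mediator, not a confounder. Stratifying on it would bias the estimate; the causal effect is the crude pooled difference.
The causal difference is the pooled difference: 0.783 − 0.497 = +0.287.

+0.29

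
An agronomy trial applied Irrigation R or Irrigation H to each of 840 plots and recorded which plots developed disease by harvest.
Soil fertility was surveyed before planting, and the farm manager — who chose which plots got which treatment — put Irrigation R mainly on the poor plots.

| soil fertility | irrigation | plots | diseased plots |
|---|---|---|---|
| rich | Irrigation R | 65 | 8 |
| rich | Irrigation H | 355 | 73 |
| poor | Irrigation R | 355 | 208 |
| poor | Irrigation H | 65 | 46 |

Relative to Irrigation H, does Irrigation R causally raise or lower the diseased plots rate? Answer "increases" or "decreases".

Within every soil fertility level Irrigation R has the lower rate, yet pooled Irrigation H does — Simpson's reversal.
Since soil fertility is a pre-existing factor (not a product of the irrigation) and it affects the outcome on its own, it is a confounder. The stratified rates, not the pooled rate, identify the causal effect.
Within each level — rich: 12.3% vs 20.6%; poor: 58.6% vs 70.8% — Irrigation R is lower every time.

decreases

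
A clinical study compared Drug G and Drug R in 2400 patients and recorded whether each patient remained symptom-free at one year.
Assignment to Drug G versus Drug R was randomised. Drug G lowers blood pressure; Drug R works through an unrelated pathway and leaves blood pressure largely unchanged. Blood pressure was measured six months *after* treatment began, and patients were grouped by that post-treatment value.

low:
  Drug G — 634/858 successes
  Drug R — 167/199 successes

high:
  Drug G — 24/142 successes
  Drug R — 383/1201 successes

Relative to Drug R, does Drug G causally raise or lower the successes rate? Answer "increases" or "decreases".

increases

Blood pressure is downstream of the drug. One should not condition on a consequence of treatment, so the overall rates are the right comparison.
Pooled: Drug G 65.8% vs Drug R 39.3%; Drug G is higher overall.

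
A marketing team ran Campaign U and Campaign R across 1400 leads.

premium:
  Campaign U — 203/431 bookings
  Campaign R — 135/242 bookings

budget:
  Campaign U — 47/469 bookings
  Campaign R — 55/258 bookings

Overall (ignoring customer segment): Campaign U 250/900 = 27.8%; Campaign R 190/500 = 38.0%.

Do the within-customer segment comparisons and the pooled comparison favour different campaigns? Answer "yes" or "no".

Within each customer segment level (premium 47.1% vs 55.8%; budget 10.0% vs 21.3%), Campaign R has the higher rate every time. Pooled: 27.8% vs 38.0% — Campaign R has the higher rate overall. They agree.

no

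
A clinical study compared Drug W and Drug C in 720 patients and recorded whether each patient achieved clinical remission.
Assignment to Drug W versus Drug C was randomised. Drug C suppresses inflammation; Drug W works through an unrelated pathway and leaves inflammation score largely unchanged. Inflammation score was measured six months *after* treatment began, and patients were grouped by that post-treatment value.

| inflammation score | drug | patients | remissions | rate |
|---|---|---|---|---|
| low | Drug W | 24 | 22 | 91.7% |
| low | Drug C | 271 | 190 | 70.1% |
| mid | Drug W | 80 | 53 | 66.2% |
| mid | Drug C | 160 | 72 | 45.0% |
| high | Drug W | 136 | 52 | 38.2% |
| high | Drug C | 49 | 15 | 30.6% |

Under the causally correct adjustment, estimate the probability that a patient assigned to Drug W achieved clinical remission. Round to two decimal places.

Inflammation score is downstream of the drug. One should not condition on a consequence of treatment, so the overall rates are the right comparison.
So P(outcome | do(Drug W)) is just the pooled rate for Drug W: 127/240 = 0.529.

0.53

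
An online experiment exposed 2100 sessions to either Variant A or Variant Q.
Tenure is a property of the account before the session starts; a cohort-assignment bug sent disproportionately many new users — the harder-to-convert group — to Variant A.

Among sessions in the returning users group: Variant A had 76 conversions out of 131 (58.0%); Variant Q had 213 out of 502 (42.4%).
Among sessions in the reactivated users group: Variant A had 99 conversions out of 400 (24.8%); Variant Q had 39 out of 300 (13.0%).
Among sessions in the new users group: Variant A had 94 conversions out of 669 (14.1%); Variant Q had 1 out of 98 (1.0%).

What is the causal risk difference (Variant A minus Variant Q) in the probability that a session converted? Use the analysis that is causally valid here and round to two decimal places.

User tenure satisfies the back-door criterion: it is not a descendant of the variant, and it blocks the spurious path from variant to outcome. Adjusting for it (i.e., using the within-user tenure rates) gives the causal effect.
Adjusting over the population distribution of user tenure: 0.301·(0.580−0.424) + 0.333·(0.247−0.130) + 0.365·(0.141−0.010) = +0.134.

+0.13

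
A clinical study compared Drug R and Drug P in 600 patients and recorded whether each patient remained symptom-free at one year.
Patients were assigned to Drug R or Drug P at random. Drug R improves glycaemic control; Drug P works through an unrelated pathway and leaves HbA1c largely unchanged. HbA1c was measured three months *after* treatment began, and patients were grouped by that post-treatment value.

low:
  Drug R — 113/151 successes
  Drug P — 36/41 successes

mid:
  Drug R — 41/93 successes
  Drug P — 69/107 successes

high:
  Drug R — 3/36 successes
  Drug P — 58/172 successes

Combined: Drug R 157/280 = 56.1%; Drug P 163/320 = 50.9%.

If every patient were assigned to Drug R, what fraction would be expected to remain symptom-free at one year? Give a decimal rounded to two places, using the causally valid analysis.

0.56

Drug P is higher inside every HbA1c stratum but Drug R is higher in aggregate. Whether to stratify depends on how HbA1c relates to the drug.
HbA1c here is a post-treatment variable shaped by the drug; conditioning on it would introduce bias rather than remove it. The overall comparison is the causal one.
So P(outcome | do(Drug R)) is just the pooled rate for Drug R: 157/280 = 0.561.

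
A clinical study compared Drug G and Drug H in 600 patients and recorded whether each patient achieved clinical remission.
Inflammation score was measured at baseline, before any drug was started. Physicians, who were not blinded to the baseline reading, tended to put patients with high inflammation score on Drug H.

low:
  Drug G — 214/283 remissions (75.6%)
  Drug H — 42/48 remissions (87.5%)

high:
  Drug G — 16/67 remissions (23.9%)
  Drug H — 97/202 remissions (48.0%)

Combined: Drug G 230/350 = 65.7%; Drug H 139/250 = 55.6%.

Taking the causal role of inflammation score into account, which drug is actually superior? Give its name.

Drug H

The inflammation score-specific comparison favours Drug H throughout, but the pooled figures favour Drug G. The question is whether to condition on inflammation score.
Inflammation score is set before the drug has any effect — it is not caused by the drug — and it independently drives the outcome. That makes it a confounder, so the causal comparison is within inflammation score levels.
Within each level — low: 75.6% vs 87.5%; high: 23.9% vs 48.0% — Drug H is higher every time.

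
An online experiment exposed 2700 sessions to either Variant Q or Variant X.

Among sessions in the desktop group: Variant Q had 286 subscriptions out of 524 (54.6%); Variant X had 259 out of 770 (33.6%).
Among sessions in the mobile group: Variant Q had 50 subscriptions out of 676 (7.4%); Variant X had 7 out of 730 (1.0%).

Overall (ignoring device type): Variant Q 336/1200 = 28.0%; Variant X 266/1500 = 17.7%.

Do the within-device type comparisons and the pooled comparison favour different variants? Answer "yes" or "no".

Within each device type level (desktop 54.6% vs 33.6%; mobile 7.4% vs 1.0%), Variant Q has the higher rate every time. Pooled: 28.0% vs 17.7% — Variant Q has the higher rate overall. They agree.

no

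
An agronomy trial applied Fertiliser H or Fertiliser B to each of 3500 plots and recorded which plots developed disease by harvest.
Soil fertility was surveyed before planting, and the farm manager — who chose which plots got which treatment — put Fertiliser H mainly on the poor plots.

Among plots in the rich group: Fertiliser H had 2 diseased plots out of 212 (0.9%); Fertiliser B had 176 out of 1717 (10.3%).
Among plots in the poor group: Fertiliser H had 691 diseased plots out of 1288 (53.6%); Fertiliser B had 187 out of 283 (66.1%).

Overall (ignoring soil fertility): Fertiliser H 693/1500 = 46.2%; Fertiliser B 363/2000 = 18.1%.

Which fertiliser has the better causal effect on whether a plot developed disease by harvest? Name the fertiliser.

The stratified and pooled comparisons disagree (Fertiliser H wins within each soil fertility; Fertiliser B wins overall), so the answer turns on the causal role of soil fertility.
Soil fertility differs across fertilisers for reasons unrelated to any effect of the fertiliser itself, and it separately predicts the outcome — a classic confounder. We must compare within soil fertility levels.
Within each level — rich: 0.9% vs 10.3%; poor: 53.6% vs 66.1% — Fertiliser H is lower every time.

Fertiliser H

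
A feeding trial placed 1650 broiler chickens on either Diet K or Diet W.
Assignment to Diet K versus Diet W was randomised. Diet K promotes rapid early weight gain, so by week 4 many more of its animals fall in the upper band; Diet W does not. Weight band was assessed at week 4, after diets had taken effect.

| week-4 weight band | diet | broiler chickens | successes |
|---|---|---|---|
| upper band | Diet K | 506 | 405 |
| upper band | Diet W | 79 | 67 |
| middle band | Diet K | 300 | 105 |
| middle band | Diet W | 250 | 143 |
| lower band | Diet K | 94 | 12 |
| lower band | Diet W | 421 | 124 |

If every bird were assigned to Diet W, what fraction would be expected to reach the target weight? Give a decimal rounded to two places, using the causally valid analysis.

0.45

Diet W is higher inside every week-4 weight band stratum but Diet K is higher in aggregate. Whether to stratify depends on how week-4 weight band relates to the diet.
The distribution of week-4 weight band is itself part of what the diet does — it is an intermediate outcome. Holding it fixed would remove that part of the effect; the total effect is the pooled difference.
So P(outcome | do(Diet W)) is just the pooled rate for Diet W: 334/750 = 0.445.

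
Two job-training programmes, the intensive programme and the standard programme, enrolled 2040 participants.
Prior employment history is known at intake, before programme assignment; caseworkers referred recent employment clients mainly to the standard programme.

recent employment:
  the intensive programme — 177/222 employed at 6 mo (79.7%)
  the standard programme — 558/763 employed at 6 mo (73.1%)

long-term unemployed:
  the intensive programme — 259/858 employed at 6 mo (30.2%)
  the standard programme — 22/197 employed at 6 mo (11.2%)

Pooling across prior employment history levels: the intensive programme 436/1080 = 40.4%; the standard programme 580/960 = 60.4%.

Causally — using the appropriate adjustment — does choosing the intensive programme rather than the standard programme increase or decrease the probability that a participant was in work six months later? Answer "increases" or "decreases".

increases

The prior employment history-specific comparison favours the intensive programme throughout, but the pooled figures favour the standard programme. The question is whether to condition on prior employment history.
Here prior employment history is a common cause — it drives both which programme a case falls under and the outcome. The crude comparison mixes populations; the stratum-specific rates are the causally relevant ones.
Within each level — recent employment: 79.7% vs 73.1%; long-term unemployed: 30.2% vs 11.2% — the intensive programme is higher every time.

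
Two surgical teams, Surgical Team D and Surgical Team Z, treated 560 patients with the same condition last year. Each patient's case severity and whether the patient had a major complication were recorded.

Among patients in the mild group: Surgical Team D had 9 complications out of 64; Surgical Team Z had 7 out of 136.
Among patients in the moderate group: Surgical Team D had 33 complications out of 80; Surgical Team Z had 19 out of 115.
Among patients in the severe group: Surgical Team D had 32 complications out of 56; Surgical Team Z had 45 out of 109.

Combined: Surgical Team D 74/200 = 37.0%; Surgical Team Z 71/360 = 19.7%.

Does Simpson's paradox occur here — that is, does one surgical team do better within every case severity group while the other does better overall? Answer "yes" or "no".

Within each case severity level (mild 14.1% vs 5.1%; moderate 41.2% vs 16.5%; severe 57.1% vs 41.3%), Surgical Team Z has the lower rate every time. Pooled: 37.0% vs 19.7% — Surgical Team Z has the lower rate overall. They agree.

no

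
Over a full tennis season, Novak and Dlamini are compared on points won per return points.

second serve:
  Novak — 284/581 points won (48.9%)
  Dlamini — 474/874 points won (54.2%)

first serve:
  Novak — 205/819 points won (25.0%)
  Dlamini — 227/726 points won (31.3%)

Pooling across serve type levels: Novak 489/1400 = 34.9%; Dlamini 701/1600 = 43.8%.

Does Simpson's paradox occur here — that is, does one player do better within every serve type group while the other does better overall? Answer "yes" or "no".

Within each serve type level (second serve 48.9% vs 54.2%; first serve 25.0% vs 31.3%), Dlamini has the higher rate every time. Pooled: 34.9% vs 43.8% — Dlamini has the higher rate overall. They agree.

no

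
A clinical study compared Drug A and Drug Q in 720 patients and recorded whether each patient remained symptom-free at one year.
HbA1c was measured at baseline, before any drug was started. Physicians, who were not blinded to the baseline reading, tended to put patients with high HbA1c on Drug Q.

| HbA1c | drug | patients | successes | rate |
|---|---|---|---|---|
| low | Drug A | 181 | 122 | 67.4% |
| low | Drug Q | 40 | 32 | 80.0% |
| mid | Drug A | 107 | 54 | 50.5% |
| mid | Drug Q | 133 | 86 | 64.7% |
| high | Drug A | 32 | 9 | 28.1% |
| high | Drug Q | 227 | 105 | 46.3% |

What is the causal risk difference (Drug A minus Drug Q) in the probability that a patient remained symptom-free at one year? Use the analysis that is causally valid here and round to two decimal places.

-0.15

Nothing the drug does changes HbA1c; the imbalance is an allocation artefact. With HbA1c also predicting the outcome, the pooled figure is confounded, and the within-stratum comparison is the causal one.
Adjusting over the population distribution of HbA1c: 0.307·(0.674−0.800) + 0.333·(0.505−0.647) + 0.360·(0.281−0.463) = -0.151.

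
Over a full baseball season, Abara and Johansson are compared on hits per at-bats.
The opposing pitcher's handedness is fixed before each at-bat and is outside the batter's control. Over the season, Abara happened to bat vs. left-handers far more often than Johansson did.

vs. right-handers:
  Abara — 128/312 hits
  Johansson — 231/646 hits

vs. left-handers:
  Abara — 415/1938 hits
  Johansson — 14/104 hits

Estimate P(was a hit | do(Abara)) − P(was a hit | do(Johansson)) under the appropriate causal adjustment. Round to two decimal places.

+0.07

The stratified and pooled comparisons disagree (Abara wins within each pitcher handedness; Johansson wins overall), so the answer turns on the causal role of pitcher handedness.
Pitcher handedness satisfies the back-door criterion: it is not a descendant of the player, and it blocks the spurious path from player to outcome. Adjusting for it (i.e., using the within-pitcher handedness rates) gives the causal effect.
Adjusting over the population distribution of pitcher handedness: 0.319·(0.410−0.358) + 0.681·(0.214−0.135) = +0.071.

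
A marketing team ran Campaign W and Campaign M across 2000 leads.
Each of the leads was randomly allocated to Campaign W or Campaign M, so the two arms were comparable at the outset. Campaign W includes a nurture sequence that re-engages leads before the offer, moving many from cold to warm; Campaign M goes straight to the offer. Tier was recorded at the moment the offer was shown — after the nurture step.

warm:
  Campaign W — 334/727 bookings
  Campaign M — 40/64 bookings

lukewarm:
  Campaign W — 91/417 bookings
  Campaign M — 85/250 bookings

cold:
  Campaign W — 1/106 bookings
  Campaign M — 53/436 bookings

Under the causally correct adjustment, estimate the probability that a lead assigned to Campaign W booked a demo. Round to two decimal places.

0.34

The stratified and pooled comparisons disagree (Campaign M wins within each engagement tier; Campaign W wins overall), so the answer turns on the causal role of engagement tier.
The distribution of engagement tier is itself part of what the campaign does — it is an intermediate outcome. Holding it fixed would remove that part of the effect; the total effect is the pooled difference.
So P(outcome | do(Campaign W)) is just the pooled rate for Campaign W: 426/1250 = 0.341.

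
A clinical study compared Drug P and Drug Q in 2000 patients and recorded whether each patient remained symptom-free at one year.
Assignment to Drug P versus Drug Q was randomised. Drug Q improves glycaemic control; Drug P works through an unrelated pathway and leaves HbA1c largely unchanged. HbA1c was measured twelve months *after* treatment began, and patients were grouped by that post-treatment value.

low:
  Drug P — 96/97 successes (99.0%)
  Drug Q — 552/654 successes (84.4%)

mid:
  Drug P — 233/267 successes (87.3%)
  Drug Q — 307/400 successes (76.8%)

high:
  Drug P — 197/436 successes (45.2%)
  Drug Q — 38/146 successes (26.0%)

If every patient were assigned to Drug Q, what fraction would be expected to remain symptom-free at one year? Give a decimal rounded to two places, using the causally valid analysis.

The distribution of HbA1c is itself part of what the drug does — it is an intermediate outcome. Holding it fixed would remove that part of the effect; the total effect is the pooled difference.
So P(outcome | do(Drug Q)) is just the pooled rate for Drug Q: 897/1200 = 0.748.

0.75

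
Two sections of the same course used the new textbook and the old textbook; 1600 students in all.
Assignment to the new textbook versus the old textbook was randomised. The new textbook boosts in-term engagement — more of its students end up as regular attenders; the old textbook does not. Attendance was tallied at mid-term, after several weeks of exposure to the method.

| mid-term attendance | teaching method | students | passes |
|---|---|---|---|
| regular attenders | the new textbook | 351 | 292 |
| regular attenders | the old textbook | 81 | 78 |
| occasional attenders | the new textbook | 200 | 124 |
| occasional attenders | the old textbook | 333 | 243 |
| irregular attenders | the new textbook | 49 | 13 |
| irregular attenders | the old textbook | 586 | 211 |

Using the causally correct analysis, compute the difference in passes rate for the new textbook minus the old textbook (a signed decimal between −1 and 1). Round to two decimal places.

+0.18

The stratified and pooled comparisons disagree (the old textbook wins within each mid-term attendance; the new textbook wins overall), so the answer turns on the causal role of mid-term attendance.
The distribution of mid-term attendance is itself part of what the teaching method does — it is an intermediate outcome. Holding it fixed would remove that part of the effect; the total effect is the pooled difference.
The causal difference is the pooled difference: 0.715 − 0.532 = +0.183.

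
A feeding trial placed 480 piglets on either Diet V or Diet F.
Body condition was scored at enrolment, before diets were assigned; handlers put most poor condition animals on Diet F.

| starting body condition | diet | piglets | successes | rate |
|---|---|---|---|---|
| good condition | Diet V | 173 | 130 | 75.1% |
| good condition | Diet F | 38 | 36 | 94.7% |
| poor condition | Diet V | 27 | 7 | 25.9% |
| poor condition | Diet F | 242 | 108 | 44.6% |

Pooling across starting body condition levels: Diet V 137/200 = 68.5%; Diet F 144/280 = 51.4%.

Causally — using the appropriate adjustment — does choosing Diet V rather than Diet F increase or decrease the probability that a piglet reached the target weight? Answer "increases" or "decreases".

Diet F is higher inside every starting body condition stratum but Diet V is higher in aggregate. Whether to stratify depends on how starting body condition relates to the diet.
Nothing the diet does changes starting body condition; the imbalance is an allocation artefact. With starting body condition also predicting the outcome, the pooled figure is confounded, and the within-stratum comparison is the causal one.
Within each level — good condition: 75.1% vs 94.7%; poor condition: 25.9% vs 44.6% — Diet F is higher every time.

decreases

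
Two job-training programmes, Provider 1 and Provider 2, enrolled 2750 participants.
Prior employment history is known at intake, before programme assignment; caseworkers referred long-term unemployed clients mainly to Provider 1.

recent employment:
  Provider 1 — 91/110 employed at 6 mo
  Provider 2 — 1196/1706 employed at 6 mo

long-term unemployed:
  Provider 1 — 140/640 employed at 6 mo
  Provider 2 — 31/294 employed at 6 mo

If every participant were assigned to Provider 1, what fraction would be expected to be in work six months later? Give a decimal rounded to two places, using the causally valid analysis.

Nothing the programme does changes prior employment history; the imbalance is an allocation artefact. With prior employment history also predicting the outcome, the pooled figure is confounded, and the within-stratum comparison is the causal one.
Standardising Provider 1 to the population prior employment history mix: 0.660·91/110 + 0.340·140/640 = 0.621.

0.62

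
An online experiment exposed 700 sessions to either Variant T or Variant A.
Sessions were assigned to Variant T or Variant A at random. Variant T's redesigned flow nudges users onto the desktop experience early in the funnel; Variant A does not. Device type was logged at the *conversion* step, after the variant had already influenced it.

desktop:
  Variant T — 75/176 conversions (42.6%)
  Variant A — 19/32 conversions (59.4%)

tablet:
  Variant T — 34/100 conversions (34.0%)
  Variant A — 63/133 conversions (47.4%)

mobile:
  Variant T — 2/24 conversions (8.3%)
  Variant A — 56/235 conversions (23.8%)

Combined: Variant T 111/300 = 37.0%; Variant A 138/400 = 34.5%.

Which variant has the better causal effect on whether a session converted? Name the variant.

Device type here is a post-treatment variable shaped by the variant; conditioning on it would introduce bias rather than remove it. The overall comparison is the causal one.
Pooled: Variant T 37.0% vs Variant A 34.5%; Variant T is higher overall.

Variant T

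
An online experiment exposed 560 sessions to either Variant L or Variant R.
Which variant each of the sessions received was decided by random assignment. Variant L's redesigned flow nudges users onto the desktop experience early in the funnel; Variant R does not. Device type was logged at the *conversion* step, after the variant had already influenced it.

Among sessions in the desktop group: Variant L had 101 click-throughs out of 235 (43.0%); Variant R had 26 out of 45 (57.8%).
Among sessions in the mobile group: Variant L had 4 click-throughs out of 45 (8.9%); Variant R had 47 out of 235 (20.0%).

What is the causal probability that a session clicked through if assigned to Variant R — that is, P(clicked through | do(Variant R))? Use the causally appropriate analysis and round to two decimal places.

0.26

Device type is downstream of the variant. One should not condition on a consequence of treatment, so the overall rates are the right comparison.
So P(outcome | do(Variant R)) is just the pooled rate for Variant R: 73/280 = 0.261.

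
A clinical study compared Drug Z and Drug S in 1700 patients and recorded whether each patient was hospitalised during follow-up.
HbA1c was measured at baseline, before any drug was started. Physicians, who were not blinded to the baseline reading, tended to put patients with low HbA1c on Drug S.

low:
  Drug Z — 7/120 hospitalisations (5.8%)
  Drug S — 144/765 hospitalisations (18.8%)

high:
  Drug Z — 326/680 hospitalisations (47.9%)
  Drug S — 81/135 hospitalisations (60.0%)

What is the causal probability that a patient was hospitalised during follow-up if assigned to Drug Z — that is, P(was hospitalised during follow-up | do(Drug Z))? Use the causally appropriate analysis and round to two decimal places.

0.26

The imbalance in HbA1c arose from how patients were allocated, not from anything the drug did; and HbA1c independently affects the outcome. The pooled gap is confounded — condition on HbA1c.
Standardising Drug Z to the population HbA1c mix: 0.521·7/120 + 0.479·326/680 = 0.260.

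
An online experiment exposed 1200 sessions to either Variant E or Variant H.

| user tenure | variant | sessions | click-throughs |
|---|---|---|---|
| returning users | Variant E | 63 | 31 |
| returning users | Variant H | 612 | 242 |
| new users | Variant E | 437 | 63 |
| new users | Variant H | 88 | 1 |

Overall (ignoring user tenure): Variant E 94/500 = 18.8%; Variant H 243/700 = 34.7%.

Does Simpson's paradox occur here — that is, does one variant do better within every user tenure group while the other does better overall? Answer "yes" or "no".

Within each user tenure level (returning users 49.2% vs 39.5%; new users 14.4% vs 1.1%), Variant E has the higher rate every time. Pooled: 18.8% vs 34.7% — Variant H has the higher rate overall. The two comparisons disagree.

yes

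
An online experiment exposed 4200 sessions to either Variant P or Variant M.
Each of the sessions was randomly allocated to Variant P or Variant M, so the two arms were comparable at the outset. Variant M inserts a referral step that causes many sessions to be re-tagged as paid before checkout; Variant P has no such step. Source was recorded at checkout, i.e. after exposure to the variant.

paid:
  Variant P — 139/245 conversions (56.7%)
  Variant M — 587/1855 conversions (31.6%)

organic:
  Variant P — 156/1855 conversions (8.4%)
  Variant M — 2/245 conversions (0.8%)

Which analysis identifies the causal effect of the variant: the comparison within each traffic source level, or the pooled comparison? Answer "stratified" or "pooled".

Traffic source is downstream of the variant. One should not condition on a consequence of treatment, so the overall rates are the right comparison.
Pooled: Variant P 14.0% vs Variant M 28.0%; Variant M is higher overall.

pooled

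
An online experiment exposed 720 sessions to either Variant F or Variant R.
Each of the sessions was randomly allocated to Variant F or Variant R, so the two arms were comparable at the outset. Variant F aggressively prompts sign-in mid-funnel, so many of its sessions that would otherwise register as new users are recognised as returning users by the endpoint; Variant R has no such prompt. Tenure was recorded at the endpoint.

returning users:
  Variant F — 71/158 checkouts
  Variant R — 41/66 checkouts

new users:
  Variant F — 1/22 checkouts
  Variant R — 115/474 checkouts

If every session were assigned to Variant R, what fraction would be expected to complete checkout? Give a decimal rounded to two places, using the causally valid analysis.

The distribution of user tenure is itself part of what the variant does — it is an intermediate outcome. Holding it fixed would remove that part of the effect; the total effect is the pooled difference.
So P(outcome | do(Variant R)) is just the pooled rate for Variant R: 156/540 = 0.289.

0.29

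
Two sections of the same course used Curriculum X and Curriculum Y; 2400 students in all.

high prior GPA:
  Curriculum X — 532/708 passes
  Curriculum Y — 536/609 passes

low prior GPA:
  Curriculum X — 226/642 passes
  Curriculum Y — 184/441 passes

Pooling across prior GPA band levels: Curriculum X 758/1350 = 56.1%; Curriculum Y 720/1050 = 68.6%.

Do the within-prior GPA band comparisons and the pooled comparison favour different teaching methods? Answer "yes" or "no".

no

Within each prior GPA band level (high prior GPA 75.1% vs 88.0%; low prior GPA 35.2% vs 41.7%), Curriculum Y has the higher rate every time. Pooled: 56.1% vs 68.6% — Curriculum Y has the higher rate overall. They agree.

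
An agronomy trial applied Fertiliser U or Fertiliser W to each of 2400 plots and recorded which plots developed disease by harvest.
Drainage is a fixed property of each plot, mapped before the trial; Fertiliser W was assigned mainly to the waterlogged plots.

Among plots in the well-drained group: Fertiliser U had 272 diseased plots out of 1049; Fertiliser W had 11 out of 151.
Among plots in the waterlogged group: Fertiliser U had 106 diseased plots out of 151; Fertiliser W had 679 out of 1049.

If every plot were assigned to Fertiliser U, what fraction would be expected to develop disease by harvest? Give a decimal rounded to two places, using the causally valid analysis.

Fertiliser W is lower inside every field drainage stratum but Fertiliser U is lower in aggregate. Whether to stratify depends on how field drainage relates to the fertiliser.
Field drainage satisfies the back-door criterion: it is not a descendant of the fertiliser, and it blocks the spurious path from fertiliser to outcome. Adjusting for it (i.e., using the within-field drainage rates) gives the causal effect.
Standardising Fertiliser U to the population field drainage mix: 0.500·272/1049 + 0.500·106/151 = 0.481.

0.48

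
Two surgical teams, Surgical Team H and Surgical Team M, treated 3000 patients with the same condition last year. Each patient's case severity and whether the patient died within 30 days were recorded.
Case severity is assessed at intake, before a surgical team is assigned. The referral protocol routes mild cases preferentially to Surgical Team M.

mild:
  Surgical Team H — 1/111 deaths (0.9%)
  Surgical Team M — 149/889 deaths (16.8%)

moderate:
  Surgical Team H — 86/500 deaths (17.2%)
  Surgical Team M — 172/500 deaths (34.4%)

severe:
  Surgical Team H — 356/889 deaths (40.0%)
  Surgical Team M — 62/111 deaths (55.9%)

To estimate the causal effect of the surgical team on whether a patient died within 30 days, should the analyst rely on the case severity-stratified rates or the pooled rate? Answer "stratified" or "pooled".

stratified

Surgical Team H is lower inside every case severity stratum but Surgical Team M is lower in aggregate. Whether to stratify depends on how case severity relates to the surgical team.
Case severity is set before the surgical team has any effect — it is not caused by the surgical team — and it independently drives the outcome. That makes it a confounder, so the causal comparison is within case severity levels.
Within each level — mild: 0.9% vs 16.8%; moderate: 17.2% vs 34.4%; severe: 40.0% vs 55.9% — Surgical Team H is lower every time.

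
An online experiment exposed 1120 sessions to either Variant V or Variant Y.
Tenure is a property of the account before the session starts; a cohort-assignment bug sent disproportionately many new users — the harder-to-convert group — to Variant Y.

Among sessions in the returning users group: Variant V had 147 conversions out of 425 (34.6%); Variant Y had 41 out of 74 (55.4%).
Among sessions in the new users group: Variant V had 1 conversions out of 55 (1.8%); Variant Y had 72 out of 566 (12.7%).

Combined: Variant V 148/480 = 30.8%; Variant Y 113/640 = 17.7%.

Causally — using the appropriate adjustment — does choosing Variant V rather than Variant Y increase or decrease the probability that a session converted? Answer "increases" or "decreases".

Variant Y is higher inside every user tenure stratum but Variant V is higher in aggregate. Whether to stratify depends on how user tenure relates to the variant.
The imbalance in user tenure arose from how sessions were allocated, not from anything the variant did; and user tenure independently affects the outcome. The pooled gap is confounded — condition on user tenure.
Within each level — returning users: 34.6% vs 55.4%; new users: 1.8% vs 12.7% — Variant Y is higher every time.

decreases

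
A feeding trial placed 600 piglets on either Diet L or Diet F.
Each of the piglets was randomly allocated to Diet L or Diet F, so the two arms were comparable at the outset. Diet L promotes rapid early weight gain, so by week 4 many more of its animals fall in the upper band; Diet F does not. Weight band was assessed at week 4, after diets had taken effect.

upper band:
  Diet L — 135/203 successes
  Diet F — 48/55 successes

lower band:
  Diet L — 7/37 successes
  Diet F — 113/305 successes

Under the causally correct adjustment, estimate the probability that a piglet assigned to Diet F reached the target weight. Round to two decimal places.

Within every week-4 weight band level Diet F has the higher rate, yet pooled Diet L does — Simpson's reversal.
The distribution of week-4 weight band is itself part of what the diet does — it is an intermediate outcome. Holding it fixed would remove that part of the effect; the total effect is the pooled difference.
So P(outcome | do(Diet F)) is just the pooled rate for Diet F: 161/360 = 0.447.

0.45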